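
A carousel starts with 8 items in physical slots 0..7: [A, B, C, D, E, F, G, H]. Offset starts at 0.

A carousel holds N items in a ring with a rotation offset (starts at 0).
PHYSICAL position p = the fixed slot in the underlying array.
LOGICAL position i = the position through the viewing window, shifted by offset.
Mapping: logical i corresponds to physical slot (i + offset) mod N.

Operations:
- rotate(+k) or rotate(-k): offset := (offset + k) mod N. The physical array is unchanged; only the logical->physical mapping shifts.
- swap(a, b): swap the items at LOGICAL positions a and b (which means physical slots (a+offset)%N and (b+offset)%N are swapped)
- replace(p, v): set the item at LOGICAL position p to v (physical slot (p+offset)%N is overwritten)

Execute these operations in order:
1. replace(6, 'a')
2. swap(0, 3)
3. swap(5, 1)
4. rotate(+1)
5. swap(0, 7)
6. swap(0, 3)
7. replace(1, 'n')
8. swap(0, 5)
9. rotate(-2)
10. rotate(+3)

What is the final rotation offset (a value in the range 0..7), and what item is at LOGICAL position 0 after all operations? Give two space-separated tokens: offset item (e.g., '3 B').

After op 1 (replace(6, 'a')): offset=0, physical=[A,B,C,D,E,F,a,H], logical=[A,B,C,D,E,F,a,H]
After op 2 (swap(0, 3)): offset=0, physical=[D,B,C,A,E,F,a,H], logical=[D,B,C,A,E,F,a,H]
After op 3 (swap(5, 1)): offset=0, physical=[D,F,C,A,E,B,a,H], logical=[D,F,C,A,E,B,a,H]
After op 4 (rotate(+1)): offset=1, physical=[D,F,C,A,E,B,a,H], logical=[F,C,A,E,B,a,H,D]
After op 5 (swap(0, 7)): offset=1, physical=[F,D,C,A,E,B,a,H], logical=[D,C,A,E,B,a,H,F]
After op 6 (swap(0, 3)): offset=1, physical=[F,E,C,A,D,B,a,H], logical=[E,C,A,D,B,a,H,F]
After op 7 (replace(1, 'n')): offset=1, physical=[F,E,n,A,D,B,a,H], logical=[E,n,A,D,B,a,H,F]
After op 8 (swap(0, 5)): offset=1, physical=[F,a,n,A,D,B,E,H], logical=[a,n,A,D,B,E,H,F]
After op 9 (rotate(-2)): offset=7, physical=[F,a,n,A,D,B,E,H], logical=[H,F,a,n,A,D,B,E]
After op 10 (rotate(+3)): offset=2, physical=[F,a,n,A,D,B,E,H], logical=[n,A,D,B,E,H,F,a]

Answer: 2 n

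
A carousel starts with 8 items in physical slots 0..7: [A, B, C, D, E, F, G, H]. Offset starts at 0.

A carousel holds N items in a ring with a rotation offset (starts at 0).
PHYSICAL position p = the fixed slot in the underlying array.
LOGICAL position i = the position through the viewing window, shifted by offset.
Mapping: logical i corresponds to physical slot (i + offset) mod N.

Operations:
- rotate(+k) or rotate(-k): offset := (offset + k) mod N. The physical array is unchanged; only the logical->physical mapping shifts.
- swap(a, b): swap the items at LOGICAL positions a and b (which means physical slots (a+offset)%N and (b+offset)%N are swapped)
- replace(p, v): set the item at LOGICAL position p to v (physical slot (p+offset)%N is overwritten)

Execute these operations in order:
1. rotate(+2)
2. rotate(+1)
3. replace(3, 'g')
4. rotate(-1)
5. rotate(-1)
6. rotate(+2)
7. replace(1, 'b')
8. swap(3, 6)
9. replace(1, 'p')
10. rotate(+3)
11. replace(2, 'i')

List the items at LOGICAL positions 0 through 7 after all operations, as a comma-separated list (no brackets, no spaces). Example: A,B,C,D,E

After op 1 (rotate(+2)): offset=2, physical=[A,B,C,D,E,F,G,H], logical=[C,D,E,F,G,H,A,B]
After op 2 (rotate(+1)): offset=3, physical=[A,B,C,D,E,F,G,H], logical=[D,E,F,G,H,A,B,C]
After op 3 (replace(3, 'g')): offset=3, physical=[A,B,C,D,E,F,g,H], logical=[D,E,F,g,H,A,B,C]
After op 4 (rotate(-1)): offset=2, physical=[A,B,C,D,E,F,g,H], logical=[C,D,E,F,g,H,A,B]
After op 5 (rotate(-1)): offset=1, physical=[A,B,C,D,E,F,g,H], logical=[B,C,D,E,F,g,H,A]
After op 6 (rotate(+2)): offset=3, physical=[A,B,C,D,E,F,g,H], logical=[D,E,F,g,H,A,B,C]
After op 7 (replace(1, 'b')): offset=3, physical=[A,B,C,D,b,F,g,H], logical=[D,b,F,g,H,A,B,C]
After op 8 (swap(3, 6)): offset=3, physical=[A,g,C,D,b,F,B,H], logical=[D,b,F,B,H,A,g,C]
After op 9 (replace(1, 'p')): offset=3, physical=[A,g,C,D,p,F,B,H], logical=[D,p,F,B,H,A,g,C]
After op 10 (rotate(+3)): offset=6, physical=[A,g,C,D,p,F,B,H], logical=[B,H,A,g,C,D,p,F]
After op 11 (replace(2, 'i')): offset=6, physical=[i,g,C,D,p,F,B,H], logical=[B,H,i,g,C,D,p,F]

Answer: B,H,i,g,C,D,p,F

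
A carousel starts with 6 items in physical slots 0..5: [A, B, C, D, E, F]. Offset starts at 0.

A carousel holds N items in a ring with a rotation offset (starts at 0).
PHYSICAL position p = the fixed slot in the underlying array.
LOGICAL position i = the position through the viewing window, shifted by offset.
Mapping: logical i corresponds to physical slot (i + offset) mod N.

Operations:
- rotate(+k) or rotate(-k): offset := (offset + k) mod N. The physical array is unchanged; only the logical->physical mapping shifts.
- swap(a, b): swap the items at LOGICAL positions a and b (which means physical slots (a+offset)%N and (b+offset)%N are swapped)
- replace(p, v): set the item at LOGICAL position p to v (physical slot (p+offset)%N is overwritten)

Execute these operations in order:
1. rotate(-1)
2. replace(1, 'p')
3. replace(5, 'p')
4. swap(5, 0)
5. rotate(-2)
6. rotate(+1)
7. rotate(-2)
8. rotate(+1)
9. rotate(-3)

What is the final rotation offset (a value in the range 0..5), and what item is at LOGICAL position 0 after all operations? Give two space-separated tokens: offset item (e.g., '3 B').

After op 1 (rotate(-1)): offset=5, physical=[A,B,C,D,E,F], logical=[F,A,B,C,D,E]
After op 2 (replace(1, 'p')): offset=5, physical=[p,B,C,D,E,F], logical=[F,p,B,C,D,E]
After op 3 (replace(5, 'p')): offset=5, physical=[p,B,C,D,p,F], logical=[F,p,B,C,D,p]
After op 4 (swap(5, 0)): offset=5, physical=[p,B,C,D,F,p], logical=[p,p,B,C,D,F]
After op 5 (rotate(-2)): offset=3, physical=[p,B,C,D,F,p], logical=[D,F,p,p,B,C]
After op 6 (rotate(+1)): offset=4, physical=[p,B,C,D,F,p], logical=[F,p,p,B,C,D]
After op 7 (rotate(-2)): offset=2, physical=[p,B,C,D,F,p], logical=[C,D,F,p,p,B]
After op 8 (rotate(+1)): offset=3, physical=[p,B,C,D,F,p], logical=[D,F,p,p,B,C]
After op 9 (rotate(-3)): offset=0, physical=[p,B,C,D,F,p], logical=[p,B,C,D,F,p]

Answer: 0 p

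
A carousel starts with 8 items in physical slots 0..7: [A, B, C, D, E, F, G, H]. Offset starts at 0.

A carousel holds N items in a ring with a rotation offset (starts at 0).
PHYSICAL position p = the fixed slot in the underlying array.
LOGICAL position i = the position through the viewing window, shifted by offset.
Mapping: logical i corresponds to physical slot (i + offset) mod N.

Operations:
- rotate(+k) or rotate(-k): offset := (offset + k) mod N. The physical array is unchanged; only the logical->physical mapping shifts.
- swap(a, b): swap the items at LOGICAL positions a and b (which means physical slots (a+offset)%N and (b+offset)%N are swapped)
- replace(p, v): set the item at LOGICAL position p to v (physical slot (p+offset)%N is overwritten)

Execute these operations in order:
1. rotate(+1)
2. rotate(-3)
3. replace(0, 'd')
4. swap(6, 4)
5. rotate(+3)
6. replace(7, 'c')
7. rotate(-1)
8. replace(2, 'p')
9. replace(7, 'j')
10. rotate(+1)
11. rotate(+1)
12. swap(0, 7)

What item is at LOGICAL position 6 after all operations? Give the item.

Answer: c

Derivation:
After op 1 (rotate(+1)): offset=1, physical=[A,B,C,D,E,F,G,H], logical=[B,C,D,E,F,G,H,A]
After op 2 (rotate(-3)): offset=6, physical=[A,B,C,D,E,F,G,H], logical=[G,H,A,B,C,D,E,F]
After op 3 (replace(0, 'd')): offset=6, physical=[A,B,C,D,E,F,d,H], logical=[d,H,A,B,C,D,E,F]
After op 4 (swap(6, 4)): offset=6, physical=[A,B,E,D,C,F,d,H], logical=[d,H,A,B,E,D,C,F]
After op 5 (rotate(+3)): offset=1, physical=[A,B,E,D,C,F,d,H], logical=[B,E,D,C,F,d,H,A]
After op 6 (replace(7, 'c')): offset=1, physical=[c,B,E,D,C,F,d,H], logical=[B,E,D,C,F,d,H,c]
After op 7 (rotate(-1)): offset=0, physical=[c,B,E,D,C,F,d,H], logical=[c,B,E,D,C,F,d,H]
After op 8 (replace(2, 'p')): offset=0, physical=[c,B,p,D,C,F,d,H], logical=[c,B,p,D,C,F,d,H]
After op 9 (replace(7, 'j')): offset=0, physical=[c,B,p,D,C,F,d,j], logical=[c,B,p,D,C,F,d,j]
After op 10 (rotate(+1)): offset=1, physical=[c,B,p,D,C,F,d,j], logical=[B,p,D,C,F,d,j,c]
After op 11 (rotate(+1)): offset=2, physical=[c,B,p,D,C,F,d,j], logical=[p,D,C,F,d,j,c,B]
After op 12 (swap(0, 7)): offset=2, physical=[c,p,B,D,C,F,d,j], logical=[B,D,C,F,d,j,c,p]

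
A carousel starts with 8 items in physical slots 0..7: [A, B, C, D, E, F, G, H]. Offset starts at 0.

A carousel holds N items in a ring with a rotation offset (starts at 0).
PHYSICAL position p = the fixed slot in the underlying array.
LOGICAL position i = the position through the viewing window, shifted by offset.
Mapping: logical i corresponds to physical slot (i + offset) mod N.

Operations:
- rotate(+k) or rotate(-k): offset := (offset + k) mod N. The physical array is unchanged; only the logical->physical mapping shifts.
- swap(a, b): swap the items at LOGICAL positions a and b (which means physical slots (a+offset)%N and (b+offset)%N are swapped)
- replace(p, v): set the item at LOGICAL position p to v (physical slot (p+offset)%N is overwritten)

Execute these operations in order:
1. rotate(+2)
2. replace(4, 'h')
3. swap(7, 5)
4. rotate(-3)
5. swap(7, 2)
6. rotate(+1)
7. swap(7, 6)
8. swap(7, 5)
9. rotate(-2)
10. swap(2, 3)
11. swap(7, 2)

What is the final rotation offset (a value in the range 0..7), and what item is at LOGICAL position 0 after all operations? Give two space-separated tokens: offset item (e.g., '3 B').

Answer: 6 B

Derivation:
After op 1 (rotate(+2)): offset=2, physical=[A,B,C,D,E,F,G,H], logical=[C,D,E,F,G,H,A,B]
After op 2 (replace(4, 'h')): offset=2, physical=[A,B,C,D,E,F,h,H], logical=[C,D,E,F,h,H,A,B]
After op 3 (swap(7, 5)): offset=2, physical=[A,H,C,D,E,F,h,B], logical=[C,D,E,F,h,B,A,H]
After op 4 (rotate(-3)): offset=7, physical=[A,H,C,D,E,F,h,B], logical=[B,A,H,C,D,E,F,h]
After op 5 (swap(7, 2)): offset=7, physical=[A,h,C,D,E,F,H,B], logical=[B,A,h,C,D,E,F,H]
After op 6 (rotate(+1)): offset=0, physical=[A,h,C,D,E,F,H,B], logical=[A,h,C,D,E,F,H,B]
After op 7 (swap(7, 6)): offset=0, physical=[A,h,C,D,E,F,B,H], logical=[A,h,C,D,E,F,B,H]
After op 8 (swap(7, 5)): offset=0, physical=[A,h,C,D,E,H,B,F], logical=[A,h,C,D,E,H,B,F]
After op 9 (rotate(-2)): offset=6, physical=[A,h,C,D,E,H,B,F], logical=[B,F,A,h,C,D,E,H]
After op 10 (swap(2, 3)): offset=6, physical=[h,A,C,D,E,H,B,F], logical=[B,F,h,A,C,D,E,H]
After op 11 (swap(7, 2)): offset=6, physical=[H,A,C,D,E,h,B,F], logical=[B,F,H,A,C,D,E,h]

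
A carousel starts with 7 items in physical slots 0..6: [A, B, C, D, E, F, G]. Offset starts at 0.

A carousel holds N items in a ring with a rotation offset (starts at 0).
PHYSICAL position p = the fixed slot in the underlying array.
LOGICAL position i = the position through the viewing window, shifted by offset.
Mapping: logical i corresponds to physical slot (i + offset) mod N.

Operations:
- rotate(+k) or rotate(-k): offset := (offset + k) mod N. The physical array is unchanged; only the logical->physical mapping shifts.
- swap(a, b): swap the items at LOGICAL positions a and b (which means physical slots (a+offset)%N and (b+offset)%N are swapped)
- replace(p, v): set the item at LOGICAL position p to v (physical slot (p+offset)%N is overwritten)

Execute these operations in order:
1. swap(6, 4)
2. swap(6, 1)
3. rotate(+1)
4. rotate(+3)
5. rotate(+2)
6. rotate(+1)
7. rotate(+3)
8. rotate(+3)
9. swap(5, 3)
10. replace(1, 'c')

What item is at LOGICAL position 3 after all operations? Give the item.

Answer: G

Derivation:
After op 1 (swap(6, 4)): offset=0, physical=[A,B,C,D,G,F,E], logical=[A,B,C,D,G,F,E]
After op 2 (swap(6, 1)): offset=0, physical=[A,E,C,D,G,F,B], logical=[A,E,C,D,G,F,B]
After op 3 (rotate(+1)): offset=1, physical=[A,E,C,D,G,F,B], logical=[E,C,D,G,F,B,A]
After op 4 (rotate(+3)): offset=4, physical=[A,E,C,D,G,F,B], logical=[G,F,B,A,E,C,D]
After op 5 (rotate(+2)): offset=6, physical=[A,E,C,D,G,F,B], logical=[B,A,E,C,D,G,F]
After op 6 (rotate(+1)): offset=0, physical=[A,E,C,D,G,F,B], logical=[A,E,C,D,G,F,B]
After op 7 (rotate(+3)): offset=3, physical=[A,E,C,D,G,F,B], logical=[D,G,F,B,A,E,C]
After op 8 (rotate(+3)): offset=6, physical=[A,E,C,D,G,F,B], logical=[B,A,E,C,D,G,F]
After op 9 (swap(5, 3)): offset=6, physical=[A,E,G,D,C,F,B], logical=[B,A,E,G,D,C,F]
After op 10 (replace(1, 'c')): offset=6, physical=[c,E,G,D,C,F,B], logical=[B,c,E,G,D,C,F]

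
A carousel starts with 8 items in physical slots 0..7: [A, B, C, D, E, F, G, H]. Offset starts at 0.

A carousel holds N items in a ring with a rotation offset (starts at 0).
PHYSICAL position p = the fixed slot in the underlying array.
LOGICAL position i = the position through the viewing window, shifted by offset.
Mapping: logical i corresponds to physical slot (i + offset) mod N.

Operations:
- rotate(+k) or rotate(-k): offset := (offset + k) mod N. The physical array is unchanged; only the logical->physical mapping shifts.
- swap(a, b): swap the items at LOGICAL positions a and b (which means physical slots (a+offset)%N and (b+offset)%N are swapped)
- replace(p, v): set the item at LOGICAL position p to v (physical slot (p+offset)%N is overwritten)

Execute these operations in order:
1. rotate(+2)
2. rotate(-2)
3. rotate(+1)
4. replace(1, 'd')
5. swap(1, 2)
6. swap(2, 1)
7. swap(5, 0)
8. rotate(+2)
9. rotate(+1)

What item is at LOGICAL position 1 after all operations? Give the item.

Answer: F

Derivation:
After op 1 (rotate(+2)): offset=2, physical=[A,B,C,D,E,F,G,H], logical=[C,D,E,F,G,H,A,B]
After op 2 (rotate(-2)): offset=0, physical=[A,B,C,D,E,F,G,H], logical=[A,B,C,D,E,F,G,H]
After op 3 (rotate(+1)): offset=1, physical=[A,B,C,D,E,F,G,H], logical=[B,C,D,E,F,G,H,A]
After op 4 (replace(1, 'd')): offset=1, physical=[A,B,d,D,E,F,G,H], logical=[B,d,D,E,F,G,H,A]
After op 5 (swap(1, 2)): offset=1, physical=[A,B,D,d,E,F,G,H], logical=[B,D,d,E,F,G,H,A]
After op 6 (swap(2, 1)): offset=1, physical=[A,B,d,D,E,F,G,H], logical=[B,d,D,E,F,G,H,A]
After op 7 (swap(5, 0)): offset=1, physical=[A,G,d,D,E,F,B,H], logical=[G,d,D,E,F,B,H,A]
After op 8 (rotate(+2)): offset=3, physical=[A,G,d,D,E,F,B,H], logical=[D,E,F,B,H,A,G,d]
After op 9 (rotate(+1)): offset=4, physical=[A,G,d,D,E,F,B,H], logical=[E,F,B,H,A,G,d,D]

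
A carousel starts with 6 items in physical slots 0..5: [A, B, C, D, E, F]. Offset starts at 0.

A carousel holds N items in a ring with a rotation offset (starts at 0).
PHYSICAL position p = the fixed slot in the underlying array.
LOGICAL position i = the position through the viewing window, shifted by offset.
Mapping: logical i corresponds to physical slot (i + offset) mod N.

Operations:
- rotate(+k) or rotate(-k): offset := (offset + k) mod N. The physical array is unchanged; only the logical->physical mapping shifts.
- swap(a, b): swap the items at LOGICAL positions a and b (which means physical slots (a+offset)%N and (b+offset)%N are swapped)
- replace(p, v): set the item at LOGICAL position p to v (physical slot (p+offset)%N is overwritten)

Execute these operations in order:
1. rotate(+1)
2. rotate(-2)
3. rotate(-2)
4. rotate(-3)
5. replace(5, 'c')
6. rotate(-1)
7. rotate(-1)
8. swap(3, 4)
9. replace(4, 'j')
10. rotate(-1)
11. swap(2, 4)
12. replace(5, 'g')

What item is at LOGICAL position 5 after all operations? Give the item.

Answer: g

Derivation:
After op 1 (rotate(+1)): offset=1, physical=[A,B,C,D,E,F], logical=[B,C,D,E,F,A]
After op 2 (rotate(-2)): offset=5, physical=[A,B,C,D,E,F], logical=[F,A,B,C,D,E]
After op 3 (rotate(-2)): offset=3, physical=[A,B,C,D,E,F], logical=[D,E,F,A,B,C]
After op 4 (rotate(-3)): offset=0, physical=[A,B,C,D,E,F], logical=[A,B,C,D,E,F]
After op 5 (replace(5, 'c')): offset=0, physical=[A,B,C,D,E,c], logical=[A,B,C,D,E,c]
After op 6 (rotate(-1)): offset=5, physical=[A,B,C,D,E,c], logical=[c,A,B,C,D,E]
After op 7 (rotate(-1)): offset=4, physical=[A,B,C,D,E,c], logical=[E,c,A,B,C,D]
After op 8 (swap(3, 4)): offset=4, physical=[A,C,B,D,E,c], logical=[E,c,A,C,B,D]
After op 9 (replace(4, 'j')): offset=4, physical=[A,C,j,D,E,c], logical=[E,c,A,C,j,D]
After op 10 (rotate(-1)): offset=3, physical=[A,C,j,D,E,c], logical=[D,E,c,A,C,j]
After op 11 (swap(2, 4)): offset=3, physical=[A,c,j,D,E,C], logical=[D,E,C,A,c,j]
After op 12 (replace(5, 'g')): offset=3, physical=[A,c,g,D,E,C], logical=[D,E,C,A,c,g]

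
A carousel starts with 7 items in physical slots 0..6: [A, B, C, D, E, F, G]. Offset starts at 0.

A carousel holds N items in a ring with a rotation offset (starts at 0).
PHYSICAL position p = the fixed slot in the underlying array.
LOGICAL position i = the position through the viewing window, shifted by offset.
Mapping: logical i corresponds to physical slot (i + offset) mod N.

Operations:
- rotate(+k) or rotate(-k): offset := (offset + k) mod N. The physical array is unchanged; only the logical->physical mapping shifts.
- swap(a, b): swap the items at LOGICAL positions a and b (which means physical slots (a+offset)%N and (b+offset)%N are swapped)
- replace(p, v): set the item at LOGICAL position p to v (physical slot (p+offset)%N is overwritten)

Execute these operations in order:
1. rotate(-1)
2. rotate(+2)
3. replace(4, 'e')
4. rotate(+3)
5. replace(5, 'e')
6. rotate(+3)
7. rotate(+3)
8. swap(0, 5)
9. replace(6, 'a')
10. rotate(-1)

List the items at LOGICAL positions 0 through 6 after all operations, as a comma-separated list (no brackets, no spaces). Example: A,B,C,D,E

Answer: a,B,E,e,G,A,D

Derivation:
After op 1 (rotate(-1)): offset=6, physical=[A,B,C,D,E,F,G], logical=[G,A,B,C,D,E,F]
After op 2 (rotate(+2)): offset=1, physical=[A,B,C,D,E,F,G], logical=[B,C,D,E,F,G,A]
After op 3 (replace(4, 'e')): offset=1, physical=[A,B,C,D,E,e,G], logical=[B,C,D,E,e,G,A]
After op 4 (rotate(+3)): offset=4, physical=[A,B,C,D,E,e,G], logical=[E,e,G,A,B,C,D]
After op 5 (replace(5, 'e')): offset=4, physical=[A,B,e,D,E,e,G], logical=[E,e,G,A,B,e,D]
After op 6 (rotate(+3)): offset=0, physical=[A,B,e,D,E,e,G], logical=[A,B,e,D,E,e,G]
After op 7 (rotate(+3)): offset=3, physical=[A,B,e,D,E,e,G], logical=[D,E,e,G,A,B,e]
After op 8 (swap(0, 5)): offset=3, physical=[A,D,e,B,E,e,G], logical=[B,E,e,G,A,D,e]
After op 9 (replace(6, 'a')): offset=3, physical=[A,D,a,B,E,e,G], logical=[B,E,e,G,A,D,a]
After op 10 (rotate(-1)): offset=2, physical=[A,D,a,B,E,e,G], logical=[a,B,E,e,G,A,D]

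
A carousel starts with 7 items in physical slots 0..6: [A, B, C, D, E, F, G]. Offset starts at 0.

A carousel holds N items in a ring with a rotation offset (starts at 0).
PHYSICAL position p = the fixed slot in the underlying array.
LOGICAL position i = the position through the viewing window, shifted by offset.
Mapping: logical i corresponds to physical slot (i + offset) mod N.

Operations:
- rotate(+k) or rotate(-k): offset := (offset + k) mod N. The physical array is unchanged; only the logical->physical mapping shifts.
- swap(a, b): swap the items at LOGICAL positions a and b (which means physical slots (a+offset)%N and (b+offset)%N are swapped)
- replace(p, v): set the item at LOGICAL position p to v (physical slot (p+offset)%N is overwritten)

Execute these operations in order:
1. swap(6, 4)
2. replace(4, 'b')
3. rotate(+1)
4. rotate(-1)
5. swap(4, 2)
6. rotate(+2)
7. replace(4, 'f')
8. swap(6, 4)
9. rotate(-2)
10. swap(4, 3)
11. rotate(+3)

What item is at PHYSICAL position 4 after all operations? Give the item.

After op 1 (swap(6, 4)): offset=0, physical=[A,B,C,D,G,F,E], logical=[A,B,C,D,G,F,E]
After op 2 (replace(4, 'b')): offset=0, physical=[A,B,C,D,b,F,E], logical=[A,B,C,D,b,F,E]
After op 3 (rotate(+1)): offset=1, physical=[A,B,C,D,b,F,E], logical=[B,C,D,b,F,E,A]
After op 4 (rotate(-1)): offset=0, physical=[A,B,C,D,b,F,E], logical=[A,B,C,D,b,F,E]
After op 5 (swap(4, 2)): offset=0, physical=[A,B,b,D,C,F,E], logical=[A,B,b,D,C,F,E]
After op 6 (rotate(+2)): offset=2, physical=[A,B,b,D,C,F,E], logical=[b,D,C,F,E,A,B]
After op 7 (replace(4, 'f')): offset=2, physical=[A,B,b,D,C,F,f], logical=[b,D,C,F,f,A,B]
After op 8 (swap(6, 4)): offset=2, physical=[A,f,b,D,C,F,B], logical=[b,D,C,F,B,A,f]
After op 9 (rotate(-2)): offset=0, physical=[A,f,b,D,C,F,B], logical=[A,f,b,D,C,F,B]
After op 10 (swap(4, 3)): offset=0, physical=[A,f,b,C,D,F,B], logical=[A,f,b,C,D,F,B]
After op 11 (rotate(+3)): offset=3, physical=[A,f,b,C,D,F,B], logical=[C,D,F,B,A,f,b]

Answer: D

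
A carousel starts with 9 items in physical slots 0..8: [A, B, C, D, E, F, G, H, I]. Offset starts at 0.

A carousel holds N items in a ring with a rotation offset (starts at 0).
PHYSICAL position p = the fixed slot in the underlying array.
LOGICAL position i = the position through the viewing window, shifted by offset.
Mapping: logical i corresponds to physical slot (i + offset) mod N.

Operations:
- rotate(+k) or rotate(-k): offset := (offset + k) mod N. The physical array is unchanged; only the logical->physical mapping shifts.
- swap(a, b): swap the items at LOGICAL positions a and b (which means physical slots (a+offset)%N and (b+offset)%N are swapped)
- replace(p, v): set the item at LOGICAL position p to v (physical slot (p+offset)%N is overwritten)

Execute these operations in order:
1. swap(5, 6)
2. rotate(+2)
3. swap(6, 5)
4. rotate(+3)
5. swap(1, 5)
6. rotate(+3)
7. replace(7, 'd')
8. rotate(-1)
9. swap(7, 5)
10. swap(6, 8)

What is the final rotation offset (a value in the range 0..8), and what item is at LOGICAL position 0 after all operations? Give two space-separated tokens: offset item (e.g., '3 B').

After op 1 (swap(5, 6)): offset=0, physical=[A,B,C,D,E,G,F,H,I], logical=[A,B,C,D,E,G,F,H,I]
After op 2 (rotate(+2)): offset=2, physical=[A,B,C,D,E,G,F,H,I], logical=[C,D,E,G,F,H,I,A,B]
After op 3 (swap(6, 5)): offset=2, physical=[A,B,C,D,E,G,F,I,H], logical=[C,D,E,G,F,I,H,A,B]
After op 4 (rotate(+3)): offset=5, physical=[A,B,C,D,E,G,F,I,H], logical=[G,F,I,H,A,B,C,D,E]
After op 5 (swap(1, 5)): offset=5, physical=[A,F,C,D,E,G,B,I,H], logical=[G,B,I,H,A,F,C,D,E]
After op 6 (rotate(+3)): offset=8, physical=[A,F,C,D,E,G,B,I,H], logical=[H,A,F,C,D,E,G,B,I]
After op 7 (replace(7, 'd')): offset=8, physical=[A,F,C,D,E,G,d,I,H], logical=[H,A,F,C,D,E,G,d,I]
After op 8 (rotate(-1)): offset=7, physical=[A,F,C,D,E,G,d,I,H], logical=[I,H,A,F,C,D,E,G,d]
After op 9 (swap(7, 5)): offset=7, physical=[A,F,C,G,E,D,d,I,H], logical=[I,H,A,F,C,G,E,D,d]
After op 10 (swap(6, 8)): offset=7, physical=[A,F,C,G,d,D,E,I,H], logical=[I,H,A,F,C,G,d,D,E]

Answer: 7 I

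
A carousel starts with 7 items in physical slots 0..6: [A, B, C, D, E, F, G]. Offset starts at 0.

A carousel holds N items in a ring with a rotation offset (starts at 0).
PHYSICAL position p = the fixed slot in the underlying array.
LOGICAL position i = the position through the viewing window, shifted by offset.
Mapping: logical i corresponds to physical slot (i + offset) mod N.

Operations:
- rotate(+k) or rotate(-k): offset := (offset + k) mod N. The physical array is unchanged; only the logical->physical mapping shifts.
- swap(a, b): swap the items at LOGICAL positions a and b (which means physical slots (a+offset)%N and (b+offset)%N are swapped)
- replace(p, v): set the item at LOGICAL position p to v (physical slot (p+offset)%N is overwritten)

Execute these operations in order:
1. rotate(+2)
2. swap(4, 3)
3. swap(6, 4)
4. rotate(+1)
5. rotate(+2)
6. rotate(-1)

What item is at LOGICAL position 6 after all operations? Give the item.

Answer: D

Derivation:
After op 1 (rotate(+2)): offset=2, physical=[A,B,C,D,E,F,G], logical=[C,D,E,F,G,A,B]
After op 2 (swap(4, 3)): offset=2, physical=[A,B,C,D,E,G,F], logical=[C,D,E,G,F,A,B]
After op 3 (swap(6, 4)): offset=2, physical=[A,F,C,D,E,G,B], logical=[C,D,E,G,B,A,F]
After op 4 (rotate(+1)): offset=3, physical=[A,F,C,D,E,G,B], logical=[D,E,G,B,A,F,C]
After op 5 (rotate(+2)): offset=5, physical=[A,F,C,D,E,G,B], logical=[G,B,A,F,C,D,E]
After op 6 (rotate(-1)): offset=4, physical=[A,F,C,D,E,G,B], logical=[E,G,B,A,F,C,D]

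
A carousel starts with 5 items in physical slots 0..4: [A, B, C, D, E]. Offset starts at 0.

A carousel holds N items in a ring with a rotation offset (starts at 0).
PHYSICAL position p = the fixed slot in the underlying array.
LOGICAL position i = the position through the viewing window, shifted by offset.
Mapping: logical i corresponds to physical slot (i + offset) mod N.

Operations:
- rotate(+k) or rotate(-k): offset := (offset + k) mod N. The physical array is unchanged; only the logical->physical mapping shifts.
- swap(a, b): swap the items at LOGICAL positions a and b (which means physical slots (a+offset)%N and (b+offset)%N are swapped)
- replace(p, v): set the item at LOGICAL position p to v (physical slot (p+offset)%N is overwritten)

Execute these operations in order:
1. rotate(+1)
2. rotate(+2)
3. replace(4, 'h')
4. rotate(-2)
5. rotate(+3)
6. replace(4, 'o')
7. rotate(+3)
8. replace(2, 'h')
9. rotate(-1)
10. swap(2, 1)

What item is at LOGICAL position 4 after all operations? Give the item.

Answer: A

Derivation:
After op 1 (rotate(+1)): offset=1, physical=[A,B,C,D,E], logical=[B,C,D,E,A]
After op 2 (rotate(+2)): offset=3, physical=[A,B,C,D,E], logical=[D,E,A,B,C]
After op 3 (replace(4, 'h')): offset=3, physical=[A,B,h,D,E], logical=[D,E,A,B,h]
After op 4 (rotate(-2)): offset=1, physical=[A,B,h,D,E], logical=[B,h,D,E,A]
After op 5 (rotate(+3)): offset=4, physical=[A,B,h,D,E], logical=[E,A,B,h,D]
After op 6 (replace(4, 'o')): offset=4, physical=[A,B,h,o,E], logical=[E,A,B,h,o]
After op 7 (rotate(+3)): offset=2, physical=[A,B,h,o,E], logical=[h,o,E,A,B]
After op 8 (replace(2, 'h')): offset=2, physical=[A,B,h,o,h], logical=[h,o,h,A,B]
After op 9 (rotate(-1)): offset=1, physical=[A,B,h,o,h], logical=[B,h,o,h,A]
After op 10 (swap(2, 1)): offset=1, physical=[A,B,o,h,h], logical=[B,o,h,h,A]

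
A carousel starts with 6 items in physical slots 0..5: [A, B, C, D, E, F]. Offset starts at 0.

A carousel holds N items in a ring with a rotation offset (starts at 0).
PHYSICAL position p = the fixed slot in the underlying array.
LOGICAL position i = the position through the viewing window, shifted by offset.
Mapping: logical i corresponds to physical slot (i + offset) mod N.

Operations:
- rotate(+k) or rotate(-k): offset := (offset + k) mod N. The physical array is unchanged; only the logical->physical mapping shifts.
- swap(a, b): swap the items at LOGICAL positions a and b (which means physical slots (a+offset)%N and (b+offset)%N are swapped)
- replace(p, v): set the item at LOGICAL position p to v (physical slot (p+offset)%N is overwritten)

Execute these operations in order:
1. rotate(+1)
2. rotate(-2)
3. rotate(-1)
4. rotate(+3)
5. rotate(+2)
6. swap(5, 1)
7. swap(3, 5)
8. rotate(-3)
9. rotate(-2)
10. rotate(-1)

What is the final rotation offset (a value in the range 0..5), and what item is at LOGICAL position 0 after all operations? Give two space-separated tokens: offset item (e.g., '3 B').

Answer: 3 D

Derivation:
After op 1 (rotate(+1)): offset=1, physical=[A,B,C,D,E,F], logical=[B,C,D,E,F,A]
After op 2 (rotate(-2)): offset=5, physical=[A,B,C,D,E,F], logical=[F,A,B,C,D,E]
After op 3 (rotate(-1)): offset=4, physical=[A,B,C,D,E,F], logical=[E,F,A,B,C,D]
After op 4 (rotate(+3)): offset=1, physical=[A,B,C,D,E,F], logical=[B,C,D,E,F,A]
After op 5 (rotate(+2)): offset=3, physical=[A,B,C,D,E,F], logical=[D,E,F,A,B,C]
After op 6 (swap(5, 1)): offset=3, physical=[A,B,E,D,C,F], logical=[D,C,F,A,B,E]
After op 7 (swap(3, 5)): offset=3, physical=[E,B,A,D,C,F], logical=[D,C,F,E,B,A]
After op 8 (rotate(-3)): offset=0, physical=[E,B,A,D,C,F], logical=[E,B,A,D,C,F]
After op 9 (rotate(-2)): offset=4, physical=[E,B,A,D,C,F], logical=[C,F,E,B,A,D]
After op 10 (rotate(-1)): offset=3, physical=[E,B,A,D,C,F], logical=[D,C,F,E,B,A]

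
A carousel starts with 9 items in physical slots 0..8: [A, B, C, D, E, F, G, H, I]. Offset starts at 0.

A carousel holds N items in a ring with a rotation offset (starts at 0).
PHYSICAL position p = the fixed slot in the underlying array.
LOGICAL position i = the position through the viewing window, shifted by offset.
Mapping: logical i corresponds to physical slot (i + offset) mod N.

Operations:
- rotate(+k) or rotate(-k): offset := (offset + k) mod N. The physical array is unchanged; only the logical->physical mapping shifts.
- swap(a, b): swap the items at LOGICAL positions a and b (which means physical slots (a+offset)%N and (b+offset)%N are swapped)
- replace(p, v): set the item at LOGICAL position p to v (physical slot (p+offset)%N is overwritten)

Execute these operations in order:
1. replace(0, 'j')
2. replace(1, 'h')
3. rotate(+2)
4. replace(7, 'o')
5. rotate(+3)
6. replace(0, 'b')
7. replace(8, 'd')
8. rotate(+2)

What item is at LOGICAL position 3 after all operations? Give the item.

Answer: h

Derivation:
After op 1 (replace(0, 'j')): offset=0, physical=[j,B,C,D,E,F,G,H,I], logical=[j,B,C,D,E,F,G,H,I]
After op 2 (replace(1, 'h')): offset=0, physical=[j,h,C,D,E,F,G,H,I], logical=[j,h,C,D,E,F,G,H,I]
After op 3 (rotate(+2)): offset=2, physical=[j,h,C,D,E,F,G,H,I], logical=[C,D,E,F,G,H,I,j,h]
After op 4 (replace(7, 'o')): offset=2, physical=[o,h,C,D,E,F,G,H,I], logical=[C,D,E,F,G,H,I,o,h]
After op 5 (rotate(+3)): offset=5, physical=[o,h,C,D,E,F,G,H,I], logical=[F,G,H,I,o,h,C,D,E]
After op 6 (replace(0, 'b')): offset=5, physical=[o,h,C,D,E,b,G,H,I], logical=[b,G,H,I,o,h,C,D,E]
After op 7 (replace(8, 'd')): offset=5, physical=[o,h,C,D,d,b,G,H,I], logical=[b,G,H,I,o,h,C,D,d]
After op 8 (rotate(+2)): offset=7, physical=[o,h,C,D,d,b,G,H,I], logical=[H,I,o,h,C,D,d,b,G]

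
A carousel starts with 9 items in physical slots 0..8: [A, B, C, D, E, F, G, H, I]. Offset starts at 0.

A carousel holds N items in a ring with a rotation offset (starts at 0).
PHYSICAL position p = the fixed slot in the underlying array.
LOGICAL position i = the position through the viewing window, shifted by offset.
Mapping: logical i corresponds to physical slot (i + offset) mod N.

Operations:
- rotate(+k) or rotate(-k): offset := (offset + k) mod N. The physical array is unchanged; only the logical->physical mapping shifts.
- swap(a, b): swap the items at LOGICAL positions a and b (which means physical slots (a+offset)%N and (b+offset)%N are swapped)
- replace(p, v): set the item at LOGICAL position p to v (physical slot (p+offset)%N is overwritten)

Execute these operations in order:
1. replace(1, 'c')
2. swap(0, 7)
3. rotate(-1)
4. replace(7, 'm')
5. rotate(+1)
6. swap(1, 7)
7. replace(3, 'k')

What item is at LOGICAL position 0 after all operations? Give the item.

After op 1 (replace(1, 'c')): offset=0, physical=[A,c,C,D,E,F,G,H,I], logical=[A,c,C,D,E,F,G,H,I]
After op 2 (swap(0, 7)): offset=0, physical=[H,c,C,D,E,F,G,A,I], logical=[H,c,C,D,E,F,G,A,I]
After op 3 (rotate(-1)): offset=8, physical=[H,c,C,D,E,F,G,A,I], logical=[I,H,c,C,D,E,F,G,A]
After op 4 (replace(7, 'm')): offset=8, physical=[H,c,C,D,E,F,m,A,I], logical=[I,H,c,C,D,E,F,m,A]
After op 5 (rotate(+1)): offset=0, physical=[H,c,C,D,E,F,m,A,I], logical=[H,c,C,D,E,F,m,A,I]
After op 6 (swap(1, 7)): offset=0, physical=[H,A,C,D,E,F,m,c,I], logical=[H,A,C,D,E,F,m,c,I]
After op 7 (replace(3, 'k')): offset=0, physical=[H,A,C,k,E,F,m,c,I], logical=[H,A,C,k,E,F,m,c,I]

Answer: H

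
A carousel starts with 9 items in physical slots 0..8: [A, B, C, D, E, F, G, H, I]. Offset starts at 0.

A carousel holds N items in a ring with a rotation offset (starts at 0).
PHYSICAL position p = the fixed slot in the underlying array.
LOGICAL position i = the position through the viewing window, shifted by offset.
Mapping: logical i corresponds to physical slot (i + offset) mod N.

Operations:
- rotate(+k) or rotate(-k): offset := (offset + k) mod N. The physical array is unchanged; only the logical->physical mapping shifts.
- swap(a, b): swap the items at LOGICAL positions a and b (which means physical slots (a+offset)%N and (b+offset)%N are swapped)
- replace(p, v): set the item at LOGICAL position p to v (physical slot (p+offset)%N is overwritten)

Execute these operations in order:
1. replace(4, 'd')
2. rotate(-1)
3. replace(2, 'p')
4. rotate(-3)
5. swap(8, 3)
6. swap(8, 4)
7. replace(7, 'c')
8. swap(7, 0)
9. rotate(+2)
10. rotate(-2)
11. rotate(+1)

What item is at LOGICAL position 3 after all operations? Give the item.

Answer: I

Derivation:
After op 1 (replace(4, 'd')): offset=0, physical=[A,B,C,D,d,F,G,H,I], logical=[A,B,C,D,d,F,G,H,I]
After op 2 (rotate(-1)): offset=8, physical=[A,B,C,D,d,F,G,H,I], logical=[I,A,B,C,D,d,F,G,H]
After op 3 (replace(2, 'p')): offset=8, physical=[A,p,C,D,d,F,G,H,I], logical=[I,A,p,C,D,d,F,G,H]
After op 4 (rotate(-3)): offset=5, physical=[A,p,C,D,d,F,G,H,I], logical=[F,G,H,I,A,p,C,D,d]
After op 5 (swap(8, 3)): offset=5, physical=[A,p,C,D,I,F,G,H,d], logical=[F,G,H,d,A,p,C,D,I]
After op 6 (swap(8, 4)): offset=5, physical=[I,p,C,D,A,F,G,H,d], logical=[F,G,H,d,I,p,C,D,A]
After op 7 (replace(7, 'c')): offset=5, physical=[I,p,C,c,A,F,G,H,d], logical=[F,G,H,d,I,p,C,c,A]
After op 8 (swap(7, 0)): offset=5, physical=[I,p,C,F,A,c,G,H,d], logical=[c,G,H,d,I,p,C,F,A]
After op 9 (rotate(+2)): offset=7, physical=[I,p,C,F,A,c,G,H,d], logical=[H,d,I,p,C,F,A,c,G]
After op 10 (rotate(-2)): offset=5, physical=[I,p,C,F,A,c,G,H,d], logical=[c,G,H,d,I,p,C,F,A]
After op 11 (rotate(+1)): offset=6, physical=[I,p,C,F,A,c,G,H,d], logical=[G,H,d,I,p,C,F,A,c]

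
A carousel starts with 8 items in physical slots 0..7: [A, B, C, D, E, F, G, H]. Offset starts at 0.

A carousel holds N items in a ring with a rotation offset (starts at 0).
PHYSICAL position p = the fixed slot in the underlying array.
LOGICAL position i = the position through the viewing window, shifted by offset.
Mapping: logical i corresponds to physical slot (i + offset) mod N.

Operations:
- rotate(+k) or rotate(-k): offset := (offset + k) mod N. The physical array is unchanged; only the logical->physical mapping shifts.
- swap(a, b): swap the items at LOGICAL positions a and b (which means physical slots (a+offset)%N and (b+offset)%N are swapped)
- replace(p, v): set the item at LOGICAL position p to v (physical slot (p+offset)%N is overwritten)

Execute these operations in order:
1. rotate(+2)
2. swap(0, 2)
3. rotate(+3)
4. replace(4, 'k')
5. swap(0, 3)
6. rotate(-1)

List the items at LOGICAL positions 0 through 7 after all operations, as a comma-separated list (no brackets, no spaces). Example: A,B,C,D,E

Answer: C,A,G,H,F,k,E,D

Derivation:
After op 1 (rotate(+2)): offset=2, physical=[A,B,C,D,E,F,G,H], logical=[C,D,E,F,G,H,A,B]
After op 2 (swap(0, 2)): offset=2, physical=[A,B,E,D,C,F,G,H], logical=[E,D,C,F,G,H,A,B]
After op 3 (rotate(+3)): offset=5, physical=[A,B,E,D,C,F,G,H], logical=[F,G,H,A,B,E,D,C]
After op 4 (replace(4, 'k')): offset=5, physical=[A,k,E,D,C,F,G,H], logical=[F,G,H,A,k,E,D,C]
After op 5 (swap(0, 3)): offset=5, physical=[F,k,E,D,C,A,G,H], logical=[A,G,H,F,k,E,D,C]
After op 6 (rotate(-1)): offset=4, physical=[F,k,E,D,C,A,G,H], logical=[C,A,G,H,F,k,E,D]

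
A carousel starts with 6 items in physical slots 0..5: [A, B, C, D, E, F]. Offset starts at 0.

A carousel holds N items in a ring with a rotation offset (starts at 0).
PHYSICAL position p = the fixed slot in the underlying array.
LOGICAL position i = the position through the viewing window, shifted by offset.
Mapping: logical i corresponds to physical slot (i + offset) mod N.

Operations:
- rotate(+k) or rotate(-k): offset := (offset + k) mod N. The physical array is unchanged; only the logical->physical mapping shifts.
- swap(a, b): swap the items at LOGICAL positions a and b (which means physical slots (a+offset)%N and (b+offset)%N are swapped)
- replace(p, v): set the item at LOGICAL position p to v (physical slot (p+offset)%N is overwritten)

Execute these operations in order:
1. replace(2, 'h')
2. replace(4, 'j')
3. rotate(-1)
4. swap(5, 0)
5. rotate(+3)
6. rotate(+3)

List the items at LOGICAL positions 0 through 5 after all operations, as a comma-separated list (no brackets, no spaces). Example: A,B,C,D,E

Answer: j,A,B,h,D,F

Derivation:
After op 1 (replace(2, 'h')): offset=0, physical=[A,B,h,D,E,F], logical=[A,B,h,D,E,F]
After op 2 (replace(4, 'j')): offset=0, physical=[A,B,h,D,j,F], logical=[A,B,h,D,j,F]
After op 3 (rotate(-1)): offset=5, physical=[A,B,h,D,j,F], logical=[F,A,B,h,D,j]
After op 4 (swap(5, 0)): offset=5, physical=[A,B,h,D,F,j], logical=[j,A,B,h,D,F]
After op 5 (rotate(+3)): offset=2, physical=[A,B,h,D,F,j], logical=[h,D,F,j,A,B]
After op 6 (rotate(+3)): offset=5, physical=[A,B,h,D,F,j], logical=[j,A,B,h,D,F]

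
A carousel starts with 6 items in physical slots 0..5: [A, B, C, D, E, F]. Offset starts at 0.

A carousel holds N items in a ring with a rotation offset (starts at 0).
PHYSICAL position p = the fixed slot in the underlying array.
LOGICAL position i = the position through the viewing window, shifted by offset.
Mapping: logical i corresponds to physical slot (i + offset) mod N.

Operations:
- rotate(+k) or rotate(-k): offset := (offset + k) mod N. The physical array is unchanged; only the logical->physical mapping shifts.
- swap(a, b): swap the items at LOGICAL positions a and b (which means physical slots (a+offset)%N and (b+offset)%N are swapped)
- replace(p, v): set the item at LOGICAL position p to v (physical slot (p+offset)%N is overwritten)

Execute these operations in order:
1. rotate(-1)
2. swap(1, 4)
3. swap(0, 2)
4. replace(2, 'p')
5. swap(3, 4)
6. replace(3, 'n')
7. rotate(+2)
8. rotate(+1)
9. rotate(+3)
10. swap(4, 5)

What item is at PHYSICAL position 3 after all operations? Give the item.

After op 1 (rotate(-1)): offset=5, physical=[A,B,C,D,E,F], logical=[F,A,B,C,D,E]
After op 2 (swap(1, 4)): offset=5, physical=[D,B,C,A,E,F], logical=[F,D,B,C,A,E]
After op 3 (swap(0, 2)): offset=5, physical=[D,F,C,A,E,B], logical=[B,D,F,C,A,E]
After op 4 (replace(2, 'p')): offset=5, physical=[D,p,C,A,E,B], logical=[B,D,p,C,A,E]
After op 5 (swap(3, 4)): offset=5, physical=[D,p,A,C,E,B], logical=[B,D,p,A,C,E]
After op 6 (replace(3, 'n')): offset=5, physical=[D,p,n,C,E,B], logical=[B,D,p,n,C,E]
After op 7 (rotate(+2)): offset=1, physical=[D,p,n,C,E,B], logical=[p,n,C,E,B,D]
After op 8 (rotate(+1)): offset=2, physical=[D,p,n,C,E,B], logical=[n,C,E,B,D,p]
After op 9 (rotate(+3)): offset=5, physical=[D,p,n,C,E,B], logical=[B,D,p,n,C,E]
After op 10 (swap(4, 5)): offset=5, physical=[D,p,n,E,C,B], logical=[B,D,p,n,E,C]

Answer: E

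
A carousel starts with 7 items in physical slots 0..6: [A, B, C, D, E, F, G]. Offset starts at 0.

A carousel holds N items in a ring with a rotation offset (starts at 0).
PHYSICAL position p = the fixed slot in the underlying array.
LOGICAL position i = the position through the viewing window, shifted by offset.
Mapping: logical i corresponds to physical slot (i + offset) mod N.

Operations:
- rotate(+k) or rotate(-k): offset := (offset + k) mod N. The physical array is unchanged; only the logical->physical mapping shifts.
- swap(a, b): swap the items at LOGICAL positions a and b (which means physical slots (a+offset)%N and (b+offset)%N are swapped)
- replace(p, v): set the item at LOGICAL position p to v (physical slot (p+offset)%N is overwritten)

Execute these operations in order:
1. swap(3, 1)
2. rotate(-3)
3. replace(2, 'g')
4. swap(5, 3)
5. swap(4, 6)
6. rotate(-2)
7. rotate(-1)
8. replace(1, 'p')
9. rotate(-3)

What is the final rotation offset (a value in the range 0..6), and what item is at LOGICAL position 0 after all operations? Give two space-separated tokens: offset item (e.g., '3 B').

Answer: 5 F

Derivation:
After op 1 (swap(3, 1)): offset=0, physical=[A,D,C,B,E,F,G], logical=[A,D,C,B,E,F,G]
After op 2 (rotate(-3)): offset=4, physical=[A,D,C,B,E,F,G], logical=[E,F,G,A,D,C,B]
After op 3 (replace(2, 'g')): offset=4, physical=[A,D,C,B,E,F,g], logical=[E,F,g,A,D,C,B]
After op 4 (swap(5, 3)): offset=4, physical=[C,D,A,B,E,F,g], logical=[E,F,g,C,D,A,B]
After op 5 (swap(4, 6)): offset=4, physical=[C,B,A,D,E,F,g], logical=[E,F,g,C,B,A,D]
After op 6 (rotate(-2)): offset=2, physical=[C,B,A,D,E,F,g], logical=[A,D,E,F,g,C,B]
After op 7 (rotate(-1)): offset=1, physical=[C,B,A,D,E,F,g], logical=[B,A,D,E,F,g,C]
After op 8 (replace(1, 'p')): offset=1, physical=[C,B,p,D,E,F,g], logical=[B,p,D,E,F,g,C]
After op 9 (rotate(-3)): offset=5, physical=[C,B,p,D,E,F,g], logical=[F,g,C,B,p,D,E]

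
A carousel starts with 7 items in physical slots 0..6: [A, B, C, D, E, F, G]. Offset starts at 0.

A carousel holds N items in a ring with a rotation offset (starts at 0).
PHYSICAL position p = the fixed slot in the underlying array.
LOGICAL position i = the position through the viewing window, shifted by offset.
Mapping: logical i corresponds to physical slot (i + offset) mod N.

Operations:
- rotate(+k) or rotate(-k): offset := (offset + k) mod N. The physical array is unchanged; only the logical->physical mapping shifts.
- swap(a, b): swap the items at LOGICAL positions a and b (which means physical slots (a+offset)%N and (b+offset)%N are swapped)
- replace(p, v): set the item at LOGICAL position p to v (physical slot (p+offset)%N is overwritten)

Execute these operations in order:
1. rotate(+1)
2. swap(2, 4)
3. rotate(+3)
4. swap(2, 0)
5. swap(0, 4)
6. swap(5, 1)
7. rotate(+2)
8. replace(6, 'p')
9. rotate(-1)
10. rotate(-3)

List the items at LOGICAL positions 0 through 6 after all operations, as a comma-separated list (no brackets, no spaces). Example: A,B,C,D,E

Answer: D,F,B,p,E,A,G

Derivation:
After op 1 (rotate(+1)): offset=1, physical=[A,B,C,D,E,F,G], logical=[B,C,D,E,F,G,A]
After op 2 (swap(2, 4)): offset=1, physical=[A,B,C,F,E,D,G], logical=[B,C,F,E,D,G,A]
After op 3 (rotate(+3)): offset=4, physical=[A,B,C,F,E,D,G], logical=[E,D,G,A,B,C,F]
After op 4 (swap(2, 0)): offset=4, physical=[A,B,C,F,G,D,E], logical=[G,D,E,A,B,C,F]
After op 5 (swap(0, 4)): offset=4, physical=[A,G,C,F,B,D,E], logical=[B,D,E,A,G,C,F]
After op 6 (swap(5, 1)): offset=4, physical=[A,G,D,F,B,C,E], logical=[B,C,E,A,G,D,F]
After op 7 (rotate(+2)): offset=6, physical=[A,G,D,F,B,C,E], logical=[E,A,G,D,F,B,C]
After op 8 (replace(6, 'p')): offset=6, physical=[A,G,D,F,B,p,E], logical=[E,A,G,D,F,B,p]
After op 9 (rotate(-1)): offset=5, physical=[A,G,D,F,B,p,E], logical=[p,E,A,G,D,F,B]
After op 10 (rotate(-3)): offset=2, physical=[A,G,D,F,B,p,E], logical=[D,F,B,p,E,A,G]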